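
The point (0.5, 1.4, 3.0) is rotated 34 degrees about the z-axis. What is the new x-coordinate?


Rotation about z-axis: x' = x*cos(theta) - y*sin(theta)
= 0.5 * 0.829 - 1.4 * 0.5592
= -0.3684


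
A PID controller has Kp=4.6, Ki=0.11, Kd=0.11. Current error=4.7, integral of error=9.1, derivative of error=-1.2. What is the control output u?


u = Kp*e + Ki*int(e) + Kd*de/dt
= 4.6*4.7 + 0.11*9.1 + 0.11*(-1.2)
= 21.62 + 1.001 + -0.132
= 22.489


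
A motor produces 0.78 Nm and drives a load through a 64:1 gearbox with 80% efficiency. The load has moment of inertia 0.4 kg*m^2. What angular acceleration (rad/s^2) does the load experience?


tau_out = tau_motor * N * eta
= 0.78 * 64 * 0.8 = 39.936 Nm
alpha = tau_out / I = 39.936 / 0.4
= 99.84 rad/s^2


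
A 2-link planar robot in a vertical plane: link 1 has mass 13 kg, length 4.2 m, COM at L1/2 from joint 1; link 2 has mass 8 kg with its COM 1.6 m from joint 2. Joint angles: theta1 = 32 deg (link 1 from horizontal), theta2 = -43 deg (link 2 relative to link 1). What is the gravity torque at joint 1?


Horizontal distance from joint 1 to link-1 COM:
  x_c1 = (L1/2)*cos(t1) = 2.1 * 0.848 = 1.7809 m
Horizontal distance from joint 1 to link-2 COM:
  x_c2 = L1*cos(t1) + Lc2*cos(t1+t2)
       = 4.2*0.848 + 1.6*0.9816 = 5.1324 m
tau1 = m1*g*x_c1 + m2*g*x_c2
     = 13*9.81*1.7809 + 8*9.81*5.1324
     = 227.1183 + 402.7912
     = 629.9095 Nm


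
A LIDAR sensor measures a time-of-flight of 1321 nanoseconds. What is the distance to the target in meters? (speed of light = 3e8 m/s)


tof = 1321 ns = 1.321e-06 s
dist = c * tof / 2
= 3e8 * 1.321e-06 / 2
= 198.15 m


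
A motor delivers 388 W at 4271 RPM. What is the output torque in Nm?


omega = 4271 * 2*pi/60 = 447.2581 rad/s
tau = P / omega = 388 / 447.2581
= 0.8675 Nm


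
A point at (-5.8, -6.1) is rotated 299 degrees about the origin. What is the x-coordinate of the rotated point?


x' = x*cos(theta) - y*sin(theta)
cos(299 deg) = 0.4848, sin(299 deg) = -0.8746
x' = -5.8 * 0.4848 - -6.1 * -0.8746
= -2.8119 - 5.3352
= -8.1471


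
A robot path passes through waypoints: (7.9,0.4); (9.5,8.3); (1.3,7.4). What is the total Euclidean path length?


Segment lengths:
  seg1 = sqrt((1.6)^2 + (7.9)^2) = 8.0604
  seg2 = sqrt((-8.2)^2 + (-0.9)^2) = 8.2492
Total = 16.3096


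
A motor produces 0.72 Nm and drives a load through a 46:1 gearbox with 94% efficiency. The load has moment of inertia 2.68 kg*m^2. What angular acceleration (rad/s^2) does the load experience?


tau_out = tau_motor * N * eta
= 0.72 * 46 * 0.94 = 31.1328 Nm
alpha = tau_out / I = 31.1328 / 2.68
= 11.6167 rad/s^2


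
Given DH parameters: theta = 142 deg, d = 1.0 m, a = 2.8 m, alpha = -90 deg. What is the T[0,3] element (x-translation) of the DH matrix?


T[0,3] = a * cos(theta)
= 2.8 * cos(142 deg)
= 2.8 * -0.788
= -2.2064


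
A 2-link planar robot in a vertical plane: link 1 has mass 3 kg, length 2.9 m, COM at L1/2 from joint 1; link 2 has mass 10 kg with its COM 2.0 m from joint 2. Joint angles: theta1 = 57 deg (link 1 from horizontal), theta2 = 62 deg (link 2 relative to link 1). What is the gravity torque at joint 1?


Horizontal distance from joint 1 to link-1 COM:
  x_c1 = (L1/2)*cos(t1) = 1.45 * 0.5446 = 0.7897 m
Horizontal distance from joint 1 to link-2 COM:
  x_c2 = L1*cos(t1) + Lc2*cos(t1+t2)
       = 2.9*0.5446 + 2.0*-0.4848 = 0.6098 m
tau1 = m1*g*x_c1 + m2*g*x_c2
     = 3*9.81*0.7897 + 10*9.81*0.6098
     = 23.2417 + 59.8247
     = 83.0664 Nm


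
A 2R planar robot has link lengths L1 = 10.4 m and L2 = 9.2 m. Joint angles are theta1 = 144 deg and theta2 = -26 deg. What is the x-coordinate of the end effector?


Convert angles to radians: theta1 = 2.5133, theta2 = -0.4538
x = L1*cos(theta1) + L2*cos(theta1+theta2)
x = -8.4138 + -4.3191
x = -12.7329


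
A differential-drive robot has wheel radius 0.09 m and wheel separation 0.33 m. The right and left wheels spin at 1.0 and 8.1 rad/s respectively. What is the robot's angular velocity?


vR = r*wR = 0.09*1.0 = 0.09 m/s
vL = r*wL = 0.09*8.1 = 0.729 m/s
v = (vR+vL)/2 = 0.4095 m/s
omega = (vR-vL)/L = -1.9364 rad/s
angular velocity = -1.9364 rad/s


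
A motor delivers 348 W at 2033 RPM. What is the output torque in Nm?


omega = 2033 * 2*pi/60 = 212.8953 rad/s
tau = P / omega = 348 / 212.8953
= 1.6346 Nm


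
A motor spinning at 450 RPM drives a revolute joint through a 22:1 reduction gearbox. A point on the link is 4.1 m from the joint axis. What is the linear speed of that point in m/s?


omega_motor = 450 * 2*pi/60 = 47.1239 rad/s
omega_joint = omega_motor / 22 = 2.142 rad/s
v = omega_joint * r = 2.142 * 4.1
= 8.7822 m/s


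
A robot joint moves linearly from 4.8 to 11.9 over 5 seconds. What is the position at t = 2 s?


s = t/T = 2/5 = 0.4
p(t) = p0 + (pf-p0)*s
= 4.8 + (11.9 - 4.8) * 0.4
= 7.64


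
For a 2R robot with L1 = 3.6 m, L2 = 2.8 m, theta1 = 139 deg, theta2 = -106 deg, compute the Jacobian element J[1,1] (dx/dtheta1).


J[1,1] = -L1*sin(t1) - L2*sin(t1+t2)
= -3.6*sin(139) - 2.8*sin(33)
= -3.8868


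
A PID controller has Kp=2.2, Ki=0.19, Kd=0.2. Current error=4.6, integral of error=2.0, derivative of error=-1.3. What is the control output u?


u = Kp*e + Ki*int(e) + Kd*de/dt
= 2.2*4.6 + 0.19*2.0 + 0.2*(-1.3)
= 10.12 + 0.38 + -0.26
= 10.24


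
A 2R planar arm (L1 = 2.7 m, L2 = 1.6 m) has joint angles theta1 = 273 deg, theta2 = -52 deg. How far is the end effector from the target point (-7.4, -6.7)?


End effector via forward kinematics:
x = L1*cos(t1) + L2*cos(t1+t2) = -1.0662
y = L1*sin(t1) + L2*sin(t1+t2) = -3.746
Distance to target:
d = sqrt((-7.4 - -1.0662)^2 + (-6.7 - -3.746)^2)
= sqrt(40.1167 + 8.7262)
= 6.9888 m


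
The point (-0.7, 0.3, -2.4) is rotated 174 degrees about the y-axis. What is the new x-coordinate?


Rotation about y-axis: x' = x*cos(theta) + z*sin(theta)
= -0.7 * -0.9945 + -2.4 * 0.1045
= 0.4453


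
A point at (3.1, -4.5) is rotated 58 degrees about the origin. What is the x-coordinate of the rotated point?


x' = x*cos(theta) - y*sin(theta)
cos(58 deg) = 0.5299, sin(58 deg) = 0.848
x' = 3.1 * 0.5299 - -4.5 * 0.848
= 1.6427 - -3.8162
= 5.459


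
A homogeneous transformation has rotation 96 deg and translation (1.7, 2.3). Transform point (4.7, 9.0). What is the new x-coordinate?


x' = cos(theta)*px - sin(theta)*py + tx
= -0.1045*4.7 - 0.9945*9.0 + 1.7
= -7.742


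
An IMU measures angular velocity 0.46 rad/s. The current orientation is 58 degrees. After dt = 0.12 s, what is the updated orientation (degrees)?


delta_theta = w * dt = 0.46 * 0.12 = 0.0552 rad
= 3.1627 deg
theta_new = 58 + 3.1627 = 61.1627 deg


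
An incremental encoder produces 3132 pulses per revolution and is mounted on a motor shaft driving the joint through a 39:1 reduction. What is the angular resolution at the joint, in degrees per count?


counts per rev = 3132
effective counts at joint = 3132 * 39 = 122148
resolution = 360 / 122148
= 0.0029 deg/count


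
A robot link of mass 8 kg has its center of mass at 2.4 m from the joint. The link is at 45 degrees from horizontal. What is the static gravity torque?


tau = m*g*L*cos(angle)
= 8 * 9.81 * 2.4 * cos(45 deg)
= 8 * 9.81 * 2.4 * 0.7071
= 133.185 Nm


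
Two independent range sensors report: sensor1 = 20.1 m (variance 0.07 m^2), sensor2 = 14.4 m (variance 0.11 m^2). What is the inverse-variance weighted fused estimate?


w1 = (1/var1) / (1/var1 + 1/var2)
   = 14.2857 / (14.2857 + 9.0909) = 0.6111
w2 = 1 - w1 = 0.3889
fused = w1*s1 + w2*s2 = 12.2833 + 5.6
= 17.8833 m


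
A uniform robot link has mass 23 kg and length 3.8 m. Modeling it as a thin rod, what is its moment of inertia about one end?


I = (1/3) * m * L^2
= (1/3) * 23 * 3.8^2
= 0.333333 * 23 * 14.44
= 110.7067 kg*m^2


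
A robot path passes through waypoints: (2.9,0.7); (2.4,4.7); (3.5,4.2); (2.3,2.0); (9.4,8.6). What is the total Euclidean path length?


Segment lengths:
  seg1 = sqrt((-0.5)^2 + (4.0)^2) = 4.0311
  seg2 = sqrt((1.1)^2 + (-0.5)^2) = 1.2083
  seg3 = sqrt((-1.2)^2 + (-2.2)^2) = 2.506
  seg4 = sqrt((7.1)^2 + (6.6)^2) = 9.6938
Total = 17.4392


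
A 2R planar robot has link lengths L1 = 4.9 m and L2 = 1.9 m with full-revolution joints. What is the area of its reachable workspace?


r_max = L1 + L2 = 6.8 m
r_min = |L1 - L2| = 3.0 m
Area = pi*(r_max^2 - r_min^2)
= pi*(46.24 - 9.0)
= pi * 37.24
= 116.9929 m^2


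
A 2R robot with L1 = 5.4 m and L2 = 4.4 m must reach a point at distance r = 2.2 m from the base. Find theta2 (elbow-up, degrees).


cos(theta2) = (r^2 - L1^2 - L2^2) / (2*L1*L2)
cos(theta2) = (4.84 - 29.16 - 19.36) / 47.52
cos(theta2) = -0.919192
theta2 = 156.8082 degrees


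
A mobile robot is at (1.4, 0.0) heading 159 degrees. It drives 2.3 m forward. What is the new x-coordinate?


x_new = x0 + d*cos(theta)
= 1.4 + 2.3*cos(159)
= 1.4 + -2.1472
= -0.7472


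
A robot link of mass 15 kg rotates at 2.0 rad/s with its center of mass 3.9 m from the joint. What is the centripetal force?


F = m * omega^2 * r
= 15 * 2.0^2 * 3.9
= 15 * 4.0 * 3.9
= 234.0 N


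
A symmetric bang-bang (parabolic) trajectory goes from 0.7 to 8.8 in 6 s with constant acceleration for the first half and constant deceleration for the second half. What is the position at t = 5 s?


Symmetric rest-to-rest: each phase covers (pf-p0)/2 in time T/2. 0.5*a*(T/2)^2 = (pf-p0)/2 => a = 4*(pf-p0)/T^2
a = 4*(8.8-0.7)/6^2 = 0.9
t = 5 is in the deceleration phase (t > T/2).
p = pf - 0.5*a*(T-t)^2 = 8.8 - 0.5*0.9*1^2
= 8.35


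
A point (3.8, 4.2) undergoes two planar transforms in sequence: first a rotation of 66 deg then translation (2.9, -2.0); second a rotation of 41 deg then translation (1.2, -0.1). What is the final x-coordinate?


After transform 1:
x1 = cos(66)*3.8 - sin(66)*4.2 + 2.9 = 0.6087
y1 = sin(66)*3.8 + cos(66)*4.2 + -2.0 = 3.1798
After transform 2:
x2 = cos(41)*0.6087 - sin(41)*3.1798 + 1.2
= -0.4267


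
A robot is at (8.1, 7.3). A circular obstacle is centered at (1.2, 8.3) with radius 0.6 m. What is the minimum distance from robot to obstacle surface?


center_dist = sqrt((8.1-1.2)^2 + (7.3-8.3)^2)
= sqrt(47.61 + 1.0)
= 6.9721
min_dist = center_dist - radius = 6.9721 - 0.6 = 6.3721 m


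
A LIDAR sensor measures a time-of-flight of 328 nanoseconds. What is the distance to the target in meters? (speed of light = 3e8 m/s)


tof = 328 ns = 3.28e-07 s
dist = c * tof / 2
= 3e8 * 3.28e-07 / 2
= 49.2 m


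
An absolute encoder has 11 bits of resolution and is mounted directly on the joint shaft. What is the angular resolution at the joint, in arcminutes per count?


counts = 2^11 = 2048
resolution = 360*60 / 2048
= 10.5469 arcmin/count


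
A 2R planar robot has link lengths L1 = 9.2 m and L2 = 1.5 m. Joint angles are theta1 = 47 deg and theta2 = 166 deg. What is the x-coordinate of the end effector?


Convert angles to radians: theta1 = 0.8203, theta2 = 2.8972
x = L1*cos(theta1) + L2*cos(theta1+theta2)
x = 6.2744 + -1.258
x = 5.0164


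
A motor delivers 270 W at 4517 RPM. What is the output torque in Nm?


omega = 4517 * 2*pi/60 = 473.0191 rad/s
tau = P / omega = 270 / 473.0191
= 0.5708 Nm


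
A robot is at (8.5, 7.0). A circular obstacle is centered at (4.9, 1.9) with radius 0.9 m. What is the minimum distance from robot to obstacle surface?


center_dist = sqrt((8.5-4.9)^2 + (7.0-1.9)^2)
= sqrt(12.96 + 26.01)
= 6.2426
min_dist = center_dist - radius = 6.2426 - 0.9 = 5.3426 m


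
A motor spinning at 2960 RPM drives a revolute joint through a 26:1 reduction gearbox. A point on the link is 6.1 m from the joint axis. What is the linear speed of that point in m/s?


omega_motor = 2960 * 2*pi/60 = 309.9705 rad/s
omega_joint = omega_motor / 26 = 11.9219 rad/s
v = omega_joint * r = 11.9219 * 6.1
= 72.7238 m/s


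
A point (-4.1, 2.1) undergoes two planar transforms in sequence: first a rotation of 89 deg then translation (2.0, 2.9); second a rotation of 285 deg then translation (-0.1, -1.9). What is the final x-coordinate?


After transform 1:
x1 = cos(89)*-4.1 - sin(89)*2.1 + 2.0 = -0.1712
y1 = sin(89)*-4.1 + cos(89)*2.1 + 2.9 = -1.1627
After transform 2:
x2 = cos(285)*-0.1712 - sin(285)*-1.1627 + -0.1
= -1.2674


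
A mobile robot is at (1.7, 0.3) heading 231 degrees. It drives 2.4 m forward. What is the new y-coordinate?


y_new = y0 + d*sin(theta)
= 0.3 + 2.4*sin(231)
= 0.3 + -1.8652
= -1.5652


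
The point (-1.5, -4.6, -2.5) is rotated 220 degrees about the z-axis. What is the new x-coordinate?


Rotation about z-axis: x' = x*cos(theta) - y*sin(theta)
= -1.5 * -0.766 - -4.6 * -0.6428
= -1.8078


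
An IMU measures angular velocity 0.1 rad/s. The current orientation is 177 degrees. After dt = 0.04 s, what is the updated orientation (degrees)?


delta_theta = w * dt = 0.1 * 0.04 = 0.004 rad
= 0.2292 deg
theta_new = 177 + 0.2292 = 177.2292 deg


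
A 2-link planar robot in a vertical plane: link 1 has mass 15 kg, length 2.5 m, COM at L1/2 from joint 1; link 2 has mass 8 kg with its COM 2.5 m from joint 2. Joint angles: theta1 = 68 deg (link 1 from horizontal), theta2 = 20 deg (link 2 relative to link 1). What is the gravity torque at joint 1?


Horizontal distance from joint 1 to link-1 COM:
  x_c1 = (L1/2)*cos(t1) = 1.25 * 0.3746 = 0.4683 m
Horizontal distance from joint 1 to link-2 COM:
  x_c2 = L1*cos(t1) + Lc2*cos(t1+t2)
       = 2.5*0.3746 + 2.5*0.0349 = 1.0238 m
tau1 = m1*g*x_c1 + m2*g*x_c2
     = 15*9.81*0.4683 + 8*9.81*1.0238
     = 68.9042 + 80.3451
     = 149.2493 Nm


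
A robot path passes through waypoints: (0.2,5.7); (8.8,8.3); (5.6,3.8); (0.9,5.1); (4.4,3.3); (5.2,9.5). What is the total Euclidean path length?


Segment lengths:
  seg1 = sqrt((8.6)^2 + (2.6)^2) = 8.9844
  seg2 = sqrt((-3.2)^2 + (-4.5)^2) = 5.5218
  seg3 = sqrt((-4.7)^2 + (1.3)^2) = 4.8765
  seg4 = sqrt((3.5)^2 + (-1.8)^2) = 3.9357
  seg5 = sqrt((0.8)^2 + (6.2)^2) = 6.2514
Total = 29.5698


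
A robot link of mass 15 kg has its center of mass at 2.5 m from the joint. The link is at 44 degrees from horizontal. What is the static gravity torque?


tau = m*g*L*cos(angle)
= 15 * 9.81 * 2.5 * cos(44 deg)
= 15 * 9.81 * 2.5 * 0.7193
= 264.6271 Nm


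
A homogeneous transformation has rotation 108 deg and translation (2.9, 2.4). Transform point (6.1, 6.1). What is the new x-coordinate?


x' = cos(theta)*px - sin(theta)*py + tx
= -0.309*6.1 - 0.9511*6.1 + 2.9
= -4.7864


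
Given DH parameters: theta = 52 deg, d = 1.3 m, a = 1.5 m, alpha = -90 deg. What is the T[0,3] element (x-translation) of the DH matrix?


T[0,3] = a * cos(theta)
= 1.5 * cos(52 deg)
= 1.5 * 0.6157
= 0.9235


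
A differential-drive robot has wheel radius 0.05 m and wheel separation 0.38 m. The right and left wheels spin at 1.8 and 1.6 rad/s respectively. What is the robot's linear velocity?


vR = r*wR = 0.05*1.8 = 0.09 m/s
vL = r*wL = 0.05*1.6 = 0.08 m/s
v = (vR+vL)/2 = 0.085 m/s
omega = (vR-vL)/L = 0.0263 rad/s
linear velocity = 0.085 m/s


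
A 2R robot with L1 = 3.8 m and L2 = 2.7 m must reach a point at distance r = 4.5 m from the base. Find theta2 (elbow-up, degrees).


cos(theta2) = (r^2 - L1^2 - L2^2) / (2*L1*L2)
cos(theta2) = (20.25 - 14.44 - 7.29) / 20.52
cos(theta2) = -0.072125
theta2 = 94.136 degrees


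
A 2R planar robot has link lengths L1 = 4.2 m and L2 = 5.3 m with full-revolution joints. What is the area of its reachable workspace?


r_max = L1 + L2 = 9.5 m
r_min = |L1 - L2| = 1.1 m
Area = pi*(r_max^2 - r_min^2)
= pi*(90.25 - 1.21)
= pi * 89.04
= 279.7274 m^2


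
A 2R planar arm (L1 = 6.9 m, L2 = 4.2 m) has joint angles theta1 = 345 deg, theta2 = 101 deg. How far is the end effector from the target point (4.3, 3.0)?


End effector via forward kinematics:
x = L1*cos(t1) + L2*cos(t1+t2) = 6.9579
y = L1*sin(t1) + L2*sin(t1+t2) = 2.4039
Distance to target:
d = sqrt((4.3 - 6.9579)^2 + (3.0 - 2.4039)^2)
= sqrt(7.0642 + 0.3553)
= 2.7239 m


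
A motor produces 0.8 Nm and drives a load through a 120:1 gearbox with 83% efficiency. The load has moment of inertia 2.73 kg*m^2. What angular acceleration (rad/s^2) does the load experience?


tau_out = tau_motor * N * eta
= 0.8 * 120 * 0.83 = 79.68 Nm
alpha = tau_out / I = 79.68 / 2.73
= 29.1868 rad/s^2


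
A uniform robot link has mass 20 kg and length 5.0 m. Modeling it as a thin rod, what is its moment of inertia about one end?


I = (1/3) * m * L^2
= (1/3) * 20 * 5.0^2
= 0.333333 * 20 * 25.0
= 166.6667 kg*m^2


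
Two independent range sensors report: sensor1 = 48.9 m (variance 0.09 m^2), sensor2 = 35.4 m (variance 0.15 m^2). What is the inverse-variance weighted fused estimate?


w1 = (1/var1) / (1/var1 + 1/var2)
   = 11.1111 / (11.1111 + 6.6667) = 0.625
w2 = 1 - w1 = 0.375
fused = w1*s1 + w2*s2 = 30.5625 + 13.275
= 43.8375 m


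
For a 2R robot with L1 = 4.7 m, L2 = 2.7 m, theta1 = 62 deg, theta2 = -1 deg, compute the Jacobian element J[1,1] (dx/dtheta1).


J[1,1] = -L1*sin(t1) - L2*sin(t1+t2)
= -4.7*sin(62) - 2.7*sin(61)
= -6.5113


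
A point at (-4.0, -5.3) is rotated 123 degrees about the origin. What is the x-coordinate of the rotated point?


x' = x*cos(theta) - y*sin(theta)
cos(123 deg) = -0.5446, sin(123 deg) = 0.8387
x' = -4.0 * -0.5446 - -5.3 * 0.8387
= 2.1786 - -4.445
= 6.6235


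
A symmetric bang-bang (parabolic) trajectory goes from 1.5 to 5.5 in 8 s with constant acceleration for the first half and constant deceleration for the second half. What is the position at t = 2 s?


Symmetric rest-to-rest: each phase covers (pf-p0)/2 in time T/2. 0.5*a*(T/2)^2 = (pf-p0)/2 => a = 4*(pf-p0)/T^2
a = 4*(5.5-1.5)/8^2 = 0.25
t = 2 is in the acceleration phase (t <= T/2).
p = p0 + 0.5*a*t^2 = 1.5 + 0.5*0.25*2^2
= 2.0


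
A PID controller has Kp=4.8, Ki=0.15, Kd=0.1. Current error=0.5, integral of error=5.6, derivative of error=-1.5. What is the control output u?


u = Kp*e + Ki*int(e) + Kd*de/dt
= 4.8*0.5 + 0.15*5.6 + 0.1*(-1.5)
= 2.4 + 0.84 + -0.15
= 3.09


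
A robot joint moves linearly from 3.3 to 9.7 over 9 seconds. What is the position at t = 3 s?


s = t/T = 3/9 = 0.3333
p(t) = p0 + (pf-p0)*s
= 3.3 + (9.7 - 3.3) * 0.3333
= 5.4333


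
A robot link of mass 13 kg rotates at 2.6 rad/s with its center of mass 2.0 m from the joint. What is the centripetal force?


F = m * omega^2 * r
= 13 * 2.6^2 * 2.0
= 13 * 6.76 * 2.0
= 175.76 N


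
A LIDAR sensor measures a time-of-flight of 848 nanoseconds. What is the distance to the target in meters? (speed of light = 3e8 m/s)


tof = 848 ns = 8.48e-07 s
dist = c * tof / 2
= 3e8 * 8.48e-07 / 2
= 127.2 m


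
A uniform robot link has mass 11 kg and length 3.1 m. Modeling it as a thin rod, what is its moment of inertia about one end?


I = (1/3) * m * L^2
= (1/3) * 11 * 3.1^2
= 0.333333 * 11 * 9.61
= 35.2367 kg*m^2


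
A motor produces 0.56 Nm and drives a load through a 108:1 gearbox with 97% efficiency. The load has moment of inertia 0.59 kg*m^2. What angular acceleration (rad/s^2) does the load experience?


tau_out = tau_motor * N * eta
= 0.56 * 108 * 0.97 = 58.6656 Nm
alpha = tau_out / I = 58.6656 / 0.59
= 99.4332 rad/s^2


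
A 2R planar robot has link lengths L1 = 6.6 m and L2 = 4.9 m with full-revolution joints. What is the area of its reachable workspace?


r_max = L1 + L2 = 11.5 m
r_min = |L1 - L2| = 1.7 m
Area = pi*(r_max^2 - r_min^2)
= pi*(132.25 - 2.89)
= pi * 129.36
= 406.3964 m^2


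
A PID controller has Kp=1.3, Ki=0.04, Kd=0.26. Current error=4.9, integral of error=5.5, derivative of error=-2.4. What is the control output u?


u = Kp*e + Ki*int(e) + Kd*de/dt
= 1.3*4.9 + 0.04*5.5 + 0.26*(-2.4)
= 6.37 + 0.22 + -0.624
= 5.966


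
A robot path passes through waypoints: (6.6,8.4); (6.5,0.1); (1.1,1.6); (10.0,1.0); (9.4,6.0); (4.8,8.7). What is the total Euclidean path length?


Segment lengths:
  seg1 = sqrt((-0.1)^2 + (-8.3)^2) = 8.3006
  seg2 = sqrt((-5.4)^2 + (1.5)^2) = 5.6045
  seg3 = sqrt((8.9)^2 + (-0.6)^2) = 8.9202
  seg4 = sqrt((-0.6)^2 + (5.0)^2) = 5.0359
  seg5 = sqrt((-4.6)^2 + (2.7)^2) = 5.3339
Total = 33.195


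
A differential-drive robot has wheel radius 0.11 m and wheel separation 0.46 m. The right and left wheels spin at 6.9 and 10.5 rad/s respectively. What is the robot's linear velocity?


vR = r*wR = 0.11*6.9 = 0.759 m/s
vL = r*wL = 0.11*10.5 = 1.155 m/s
v = (vR+vL)/2 = 0.957 m/s
omega = (vR-vL)/L = -0.8609 rad/s
linear velocity = 0.957 m/s


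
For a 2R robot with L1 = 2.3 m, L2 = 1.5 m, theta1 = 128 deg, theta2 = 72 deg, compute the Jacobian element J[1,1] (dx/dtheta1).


J[1,1] = -L1*sin(t1) - L2*sin(t1+t2)
= -2.3*sin(128) - 1.5*sin(200)
= -1.2994


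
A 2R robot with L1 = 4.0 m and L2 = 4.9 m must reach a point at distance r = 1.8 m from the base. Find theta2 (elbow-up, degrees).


cos(theta2) = (r^2 - L1^2 - L2^2) / (2*L1*L2)
cos(theta2) = (3.24 - 16.0 - 24.01) / 39.2
cos(theta2) = -0.93801
theta2 = 159.72 degrees


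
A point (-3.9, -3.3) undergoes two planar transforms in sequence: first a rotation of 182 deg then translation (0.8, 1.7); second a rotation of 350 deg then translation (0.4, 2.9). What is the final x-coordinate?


After transform 1:
x1 = cos(182)*-3.9 - sin(182)*-3.3 + 0.8 = 4.5825
y1 = sin(182)*-3.9 + cos(182)*-3.3 + 1.7 = 5.1341
After transform 2:
x2 = cos(350)*4.5825 - sin(350)*5.1341 + 0.4
= 5.8044


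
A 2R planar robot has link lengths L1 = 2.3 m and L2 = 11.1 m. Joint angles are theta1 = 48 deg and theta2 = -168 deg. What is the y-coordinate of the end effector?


Convert angles to radians: theta1 = 0.8378, theta2 = -2.9322
y = L1*sin(theta1) + L2*sin(theta1+theta2)
y = 1.7092 + -9.6129
y = -7.9036


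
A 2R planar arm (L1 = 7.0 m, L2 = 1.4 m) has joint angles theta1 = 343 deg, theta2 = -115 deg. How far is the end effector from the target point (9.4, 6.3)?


End effector via forward kinematics:
x = L1*cos(t1) + L2*cos(t1+t2) = 5.7574
y = L1*sin(t1) + L2*sin(t1+t2) = -3.087
Distance to target:
d = sqrt((9.4 - 5.7574)^2 + (6.3 - -3.087)^2)
= sqrt(13.2689 + 88.1159)
= 10.069 m


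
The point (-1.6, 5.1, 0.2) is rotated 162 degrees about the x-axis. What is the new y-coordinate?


Rotation about x-axis: y' = y*cos(theta) - z*sin(theta)
= 5.1 * -0.9511 - 0.2 * 0.309
= -4.9122


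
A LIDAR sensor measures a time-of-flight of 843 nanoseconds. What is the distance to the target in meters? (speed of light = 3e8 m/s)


tof = 843 ns = 8.43e-07 s
dist = c * tof / 2
= 3e8 * 8.43e-07 / 2
= 126.45 m


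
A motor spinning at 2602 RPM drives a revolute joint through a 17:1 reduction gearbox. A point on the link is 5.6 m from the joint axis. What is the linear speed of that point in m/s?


omega_motor = 2602 * 2*pi/60 = 272.4808 rad/s
omega_joint = omega_motor / 17 = 16.0283 rad/s
v = omega_joint * r = 16.0283 * 5.6
= 89.7584 m/s


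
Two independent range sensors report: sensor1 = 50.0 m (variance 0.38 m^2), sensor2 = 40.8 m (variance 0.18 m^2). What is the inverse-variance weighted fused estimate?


w1 = (1/var1) / (1/var1 + 1/var2)
   = 2.6316 / (2.6316 + 5.5556) = 0.3214
w2 = 1 - w1 = 0.6786
fused = w1*s1 + w2*s2 = 16.0714 + 27.6857
= 43.7571 m


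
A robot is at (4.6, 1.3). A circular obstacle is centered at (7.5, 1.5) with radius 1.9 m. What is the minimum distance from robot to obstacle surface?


center_dist = sqrt((4.6-7.5)^2 + (1.3-1.5)^2)
= sqrt(8.41 + 0.04)
= 2.9069
min_dist = center_dist - radius = 2.9069 - 1.9 = 1.0069 m


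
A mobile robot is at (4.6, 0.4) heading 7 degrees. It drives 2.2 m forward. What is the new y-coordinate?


y_new = y0 + d*sin(theta)
= 0.4 + 2.2*sin(7)
= 0.4 + 0.2681
= 0.6681


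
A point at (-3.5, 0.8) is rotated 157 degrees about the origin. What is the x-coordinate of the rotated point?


x' = x*cos(theta) - y*sin(theta)
cos(157 deg) = -0.9205, sin(157 deg) = 0.3907
x' = -3.5 * -0.9205 - 0.8 * 0.3907
= 3.2218 - 0.3126
= 2.9092


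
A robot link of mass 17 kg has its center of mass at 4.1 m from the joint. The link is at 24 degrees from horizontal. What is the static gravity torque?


tau = m*g*L*cos(angle)
= 17 * 9.81 * 4.1 * cos(24 deg)
= 17 * 9.81 * 4.1 * 0.9135
= 624.6431 Nm


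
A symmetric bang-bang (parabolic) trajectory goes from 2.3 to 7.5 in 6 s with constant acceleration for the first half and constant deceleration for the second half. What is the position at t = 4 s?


Symmetric rest-to-rest: each phase covers (pf-p0)/2 in time T/2. 0.5*a*(T/2)^2 = (pf-p0)/2 => a = 4*(pf-p0)/T^2
a = 4*(7.5-2.3)/6^2 = 0.5778
t = 4 is in the deceleration phase (t > T/2).
p = pf - 0.5*a*(T-t)^2 = 7.5 - 0.5*0.5778*2^2
= 6.3444


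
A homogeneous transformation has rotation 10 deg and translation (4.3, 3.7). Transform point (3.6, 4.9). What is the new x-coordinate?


x' = cos(theta)*px - sin(theta)*py + tx
= 0.9848*3.6 - 0.1736*4.9 + 4.3
= 6.9944


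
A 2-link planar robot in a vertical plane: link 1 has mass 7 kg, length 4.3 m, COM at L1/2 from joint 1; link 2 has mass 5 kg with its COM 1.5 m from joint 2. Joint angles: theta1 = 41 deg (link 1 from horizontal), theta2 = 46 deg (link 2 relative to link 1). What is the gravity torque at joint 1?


Horizontal distance from joint 1 to link-1 COM:
  x_c1 = (L1/2)*cos(t1) = 2.15 * 0.7547 = 1.6226 m
Horizontal distance from joint 1 to link-2 COM:
  x_c2 = L1*cos(t1) + Lc2*cos(t1+t2)
       = 4.3*0.7547 + 1.5*0.0523 = 3.3238 m
tau1 = m1*g*x_c1 + m2*g*x_c2
     = 7*9.81*1.6226 + 5*9.81*3.3238
     = 111.4257 + 163.0302
     = 274.4559 Nm


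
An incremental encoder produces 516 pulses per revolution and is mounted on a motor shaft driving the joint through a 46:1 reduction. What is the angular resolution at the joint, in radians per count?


counts per rev = 516
effective counts at joint = 516 * 46 = 23736
resolution = 2*pi / 23736
= 2.6471e-04 rad/count


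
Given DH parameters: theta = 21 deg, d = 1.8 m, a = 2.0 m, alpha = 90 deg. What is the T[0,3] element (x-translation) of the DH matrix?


T[0,3] = a * cos(theta)
= 2.0 * cos(21 deg)
= 2.0 * 0.9336
= 1.8672


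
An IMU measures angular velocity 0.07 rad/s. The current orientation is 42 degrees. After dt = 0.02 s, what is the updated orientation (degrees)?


delta_theta = w * dt = 0.07 * 0.02 = 0.0014 rad
= 0.0802 deg
theta_new = 42 + 0.0802 = 42.0802 deg


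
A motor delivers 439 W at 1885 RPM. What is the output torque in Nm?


omega = 1885 * 2*pi/60 = 197.3967 rad/s
tau = P / omega = 439 / 197.3967
= 2.2239 Nm


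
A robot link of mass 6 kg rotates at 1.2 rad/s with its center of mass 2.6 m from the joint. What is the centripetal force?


F = m * omega^2 * r
= 6 * 1.2^2 * 2.6
= 6 * 1.44 * 2.6
= 22.464 N


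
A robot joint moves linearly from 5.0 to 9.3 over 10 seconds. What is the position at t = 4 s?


s = t/T = 4/10 = 0.4
p(t) = p0 + (pf-p0)*s
= 5.0 + (9.3 - 5.0) * 0.4
= 6.72


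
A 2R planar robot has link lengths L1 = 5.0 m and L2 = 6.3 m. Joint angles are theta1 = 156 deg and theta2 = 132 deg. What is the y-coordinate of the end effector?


Convert angles to radians: theta1 = 2.7227, theta2 = 2.3038
y = L1*sin(theta1) + L2*sin(theta1+theta2)
y = 2.0337 + -5.9917
y = -3.958


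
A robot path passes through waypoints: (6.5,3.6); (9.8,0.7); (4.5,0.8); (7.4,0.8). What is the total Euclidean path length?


Segment lengths:
  seg1 = sqrt((3.3)^2 + (-2.9)^2) = 4.3932
  seg2 = sqrt((-5.3)^2 + (0.1)^2) = 5.3009
  seg3 = sqrt((2.9)^2 + (0.0)^2) = 2.9
Total = 12.5941


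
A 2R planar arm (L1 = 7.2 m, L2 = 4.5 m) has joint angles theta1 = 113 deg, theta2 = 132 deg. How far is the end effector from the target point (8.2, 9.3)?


End effector via forward kinematics:
x = L1*cos(t1) + L2*cos(t1+t2) = -4.715
y = L1*sin(t1) + L2*sin(t1+t2) = 2.5492
Distance to target:
d = sqrt((8.2 - -4.715)^2 + (9.3 - 2.5492)^2)
= sqrt(166.7984 + 45.5726)
= 14.573 m


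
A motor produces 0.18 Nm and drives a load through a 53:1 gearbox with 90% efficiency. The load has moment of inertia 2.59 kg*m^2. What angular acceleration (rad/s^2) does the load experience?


tau_out = tau_motor * N * eta
= 0.18 * 53 * 0.9 = 8.586 Nm
alpha = tau_out / I = 8.586 / 2.59
= 3.3151 rad/s^2


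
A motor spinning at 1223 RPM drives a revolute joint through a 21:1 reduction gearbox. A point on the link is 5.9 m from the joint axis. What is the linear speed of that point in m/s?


omega_motor = 1223 * 2*pi/60 = 128.0723 rad/s
omega_joint = omega_motor / 21 = 6.0987 rad/s
v = omega_joint * r = 6.0987 * 5.9
= 35.9822 m/s


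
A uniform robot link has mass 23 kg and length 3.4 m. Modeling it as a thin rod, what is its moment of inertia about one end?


I = (1/3) * m * L^2
= (1/3) * 23 * 3.4^2
= 0.333333 * 23 * 11.56
= 88.6267 kg*m^2


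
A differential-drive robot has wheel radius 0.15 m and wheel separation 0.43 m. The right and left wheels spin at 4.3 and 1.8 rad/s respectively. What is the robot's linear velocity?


vR = r*wR = 0.15*4.3 = 0.645 m/s
vL = r*wL = 0.15*1.8 = 0.27 m/s
v = (vR+vL)/2 = 0.4575 m/s
omega = (vR-vL)/L = 0.8721 rad/s
linear velocity = 0.4575 m/s


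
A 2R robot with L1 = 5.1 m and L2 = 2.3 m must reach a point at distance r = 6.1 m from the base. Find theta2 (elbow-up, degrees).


cos(theta2) = (r^2 - L1^2 - L2^2) / (2*L1*L2)
cos(theta2) = (37.21 - 26.01 - 5.29) / 23.46
cos(theta2) = 0.251918
theta2 = 75.409 degrees


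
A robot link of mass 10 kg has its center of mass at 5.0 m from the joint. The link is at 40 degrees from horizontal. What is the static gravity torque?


tau = m*g*L*cos(angle)
= 10 * 9.81 * 5.0 * cos(40 deg)
= 10 * 9.81 * 5.0 * 0.766
= 375.7448 Nm


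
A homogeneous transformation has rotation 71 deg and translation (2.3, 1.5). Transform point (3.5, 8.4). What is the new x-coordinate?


x' = cos(theta)*px - sin(theta)*py + tx
= 0.3256*3.5 - 0.9455*8.4 + 2.3
= -4.5029


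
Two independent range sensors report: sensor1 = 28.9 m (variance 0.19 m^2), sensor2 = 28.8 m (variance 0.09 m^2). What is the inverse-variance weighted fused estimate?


w1 = (1/var1) / (1/var1 + 1/var2)
   = 5.2632 / (5.2632 + 11.1111) = 0.3214
w2 = 1 - w1 = 0.6786
fused = w1*s1 + w2*s2 = 9.2893 + 19.5429
= 28.8321 m


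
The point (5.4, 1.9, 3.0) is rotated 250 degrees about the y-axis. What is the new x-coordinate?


Rotation about y-axis: x' = x*cos(theta) + z*sin(theta)
= 5.4 * -0.342 + 3.0 * -0.9397
= -4.666


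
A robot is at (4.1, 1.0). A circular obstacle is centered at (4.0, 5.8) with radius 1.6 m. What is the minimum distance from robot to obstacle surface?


center_dist = sqrt((4.1-4.0)^2 + (1.0-5.8)^2)
= sqrt(0.01 + 23.04)
= 4.801
min_dist = center_dist - radius = 4.801 - 1.6 = 3.201 m


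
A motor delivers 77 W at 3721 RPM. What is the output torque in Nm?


omega = 3721 * 2*pi/60 = 389.6622 rad/s
tau = P / omega = 77 / 389.6622
= 0.1976 Nm


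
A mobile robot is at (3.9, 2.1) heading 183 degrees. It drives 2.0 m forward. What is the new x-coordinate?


x_new = x0 + d*cos(theta)
= 3.9 + 2.0*cos(183)
= 3.9 + -1.9973
= 1.9027


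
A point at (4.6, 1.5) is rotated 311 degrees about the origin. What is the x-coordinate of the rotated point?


x' = x*cos(theta) - y*sin(theta)
cos(311 deg) = 0.6561, sin(311 deg) = -0.7547
x' = 4.6 * 0.6561 - 1.5 * -0.7547
= 3.0179 - -1.1321
= 4.1499


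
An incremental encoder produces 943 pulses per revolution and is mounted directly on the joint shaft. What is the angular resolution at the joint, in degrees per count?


counts per rev = 943
resolution = 360 / 943
= 0.3818 deg/count


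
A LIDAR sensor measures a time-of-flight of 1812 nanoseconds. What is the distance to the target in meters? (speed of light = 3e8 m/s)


tof = 1812 ns = 1.812e-06 s
dist = c * tof / 2
= 3e8 * 1.812e-06 / 2
= 271.8 m


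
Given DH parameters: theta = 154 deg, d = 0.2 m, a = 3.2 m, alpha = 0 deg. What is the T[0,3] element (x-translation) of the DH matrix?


T[0,3] = a * cos(theta)
= 3.2 * cos(154 deg)
= 3.2 * -0.8988
= -2.8761


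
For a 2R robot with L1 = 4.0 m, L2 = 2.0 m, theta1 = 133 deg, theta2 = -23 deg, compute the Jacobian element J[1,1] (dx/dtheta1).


J[1,1] = -L1*sin(t1) - L2*sin(t1+t2)
= -4.0*sin(133) - 2.0*sin(110)
= -4.8048


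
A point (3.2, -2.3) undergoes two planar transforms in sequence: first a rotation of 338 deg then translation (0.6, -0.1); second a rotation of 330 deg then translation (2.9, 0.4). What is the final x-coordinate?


After transform 1:
x1 = cos(338)*3.2 - sin(338)*-2.3 + 0.6 = 2.7054
y1 = sin(338)*3.2 + cos(338)*-2.3 + -0.1 = -3.4313
After transform 2:
x2 = cos(330)*2.7054 - sin(330)*-3.4313 + 2.9
= 3.5273


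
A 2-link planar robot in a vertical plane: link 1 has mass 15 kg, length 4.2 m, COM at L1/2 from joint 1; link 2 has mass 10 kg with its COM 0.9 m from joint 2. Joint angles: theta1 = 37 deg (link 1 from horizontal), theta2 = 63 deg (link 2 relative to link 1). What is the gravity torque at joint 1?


Horizontal distance from joint 1 to link-1 COM:
  x_c1 = (L1/2)*cos(t1) = 2.1 * 0.7986 = 1.6771 m
Horizontal distance from joint 1 to link-2 COM:
  x_c2 = L1*cos(t1) + Lc2*cos(t1+t2)
       = 4.2*0.7986 + 0.9*-0.1736 = 3.198 m
tau1 = m1*g*x_c1 + m2*g*x_c2
     = 15*9.81*1.6771 + 10*9.81*3.198
     = 246.7904 + 313.7224
     = 560.5128 Nm


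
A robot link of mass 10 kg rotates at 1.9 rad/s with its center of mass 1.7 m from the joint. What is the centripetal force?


F = m * omega^2 * r
= 10 * 1.9^2 * 1.7
= 10 * 3.61 * 1.7
= 61.37 N


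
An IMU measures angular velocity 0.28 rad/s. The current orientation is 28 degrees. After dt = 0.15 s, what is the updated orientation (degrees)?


delta_theta = w * dt = 0.28 * 0.15 = 0.042 rad
= 2.4064 deg
theta_new = 28 + 2.4064 = 30.4064 deg


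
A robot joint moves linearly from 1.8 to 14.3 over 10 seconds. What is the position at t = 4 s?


s = t/T = 4/10 = 0.4
p(t) = p0 + (pf-p0)*s
= 1.8 + (14.3 - 1.8) * 0.4
= 6.8


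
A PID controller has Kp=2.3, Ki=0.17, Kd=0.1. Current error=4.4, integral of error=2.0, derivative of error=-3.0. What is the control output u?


u = Kp*e + Ki*int(e) + Kd*de/dt
= 2.3*4.4 + 0.17*2.0 + 0.1*(-3.0)
= 10.12 + 0.34 + -0.3
= 10.16


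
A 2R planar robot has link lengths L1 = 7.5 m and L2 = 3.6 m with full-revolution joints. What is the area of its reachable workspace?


r_max = L1 + L2 = 11.1 m
r_min = |L1 - L2| = 3.9 m
Area = pi*(r_max^2 - r_min^2)
= pi*(123.21 - 15.21)
= pi * 108.0
= 339.292 m^2


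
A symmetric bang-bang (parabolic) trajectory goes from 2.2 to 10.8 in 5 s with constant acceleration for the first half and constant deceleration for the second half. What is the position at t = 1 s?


Symmetric rest-to-rest: each phase covers (pf-p0)/2 in time T/2. 0.5*a*(T/2)^2 = (pf-p0)/2 => a = 4*(pf-p0)/T^2
a = 4*(10.8-2.2)/5^2 = 1.376
t = 1 is in the acceleration phase (t <= T/2).
p = p0 + 0.5*a*t^2 = 2.2 + 0.5*1.376*1^2
= 2.888


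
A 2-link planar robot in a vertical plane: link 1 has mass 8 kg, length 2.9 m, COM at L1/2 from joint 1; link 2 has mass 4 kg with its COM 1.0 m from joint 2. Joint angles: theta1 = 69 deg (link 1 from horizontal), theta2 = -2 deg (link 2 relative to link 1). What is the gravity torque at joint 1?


Horizontal distance from joint 1 to link-1 COM:
  x_c1 = (L1/2)*cos(t1) = 1.45 * 0.3584 = 0.5196 m
Horizontal distance from joint 1 to link-2 COM:
  x_c2 = L1*cos(t1) + Lc2*cos(t1+t2)
       = 2.9*0.3584 + 1.0*0.3907 = 1.43 m
tau1 = m1*g*x_c1 + m2*g*x_c2
     = 8*9.81*0.5196 + 4*9.81*1.43
     = 40.7808 + 56.1131
     = 96.894 Nm


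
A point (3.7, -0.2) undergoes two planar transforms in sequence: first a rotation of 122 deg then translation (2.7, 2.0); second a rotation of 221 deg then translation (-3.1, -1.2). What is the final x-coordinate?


After transform 1:
x1 = cos(122)*3.7 - sin(122)*-0.2 + 2.7 = 0.9089
y1 = sin(122)*3.7 + cos(122)*-0.2 + 2.0 = 5.2438
After transform 2:
x2 = cos(221)*0.9089 - sin(221)*5.2438 + -3.1
= -0.3457


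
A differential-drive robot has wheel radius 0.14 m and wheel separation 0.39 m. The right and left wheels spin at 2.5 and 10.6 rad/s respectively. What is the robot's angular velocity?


vR = r*wR = 0.14*2.5 = 0.35 m/s
vL = r*wL = 0.14*10.6 = 1.484 m/s
v = (vR+vL)/2 = 0.917 m/s
omega = (vR-vL)/L = -2.9077 rad/s
angular velocity = -2.9077 rad/s


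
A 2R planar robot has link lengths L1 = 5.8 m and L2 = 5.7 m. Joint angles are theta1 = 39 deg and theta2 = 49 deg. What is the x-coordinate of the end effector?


Convert angles to radians: theta1 = 0.6807, theta2 = 0.8552
x = L1*cos(theta1) + L2*cos(theta1+theta2)
x = 4.5074 + 0.1989
x = 4.7064


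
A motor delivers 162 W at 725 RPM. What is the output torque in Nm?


omega = 725 * 2*pi/60 = 75.9218 rad/s
tau = P / omega = 162 / 75.9218
= 2.1338 Nm


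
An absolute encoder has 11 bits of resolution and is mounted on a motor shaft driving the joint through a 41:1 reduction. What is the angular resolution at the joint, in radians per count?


counts = 2^11 = 2048
effective counts at joint = 2048 * 41 = 83968
resolution = 2*pi / 83968
= 7.4828e-05 rad/count


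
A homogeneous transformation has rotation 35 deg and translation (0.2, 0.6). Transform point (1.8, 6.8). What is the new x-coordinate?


x' = cos(theta)*px - sin(theta)*py + tx
= 0.8192*1.8 - 0.5736*6.8 + 0.2
= -2.2258


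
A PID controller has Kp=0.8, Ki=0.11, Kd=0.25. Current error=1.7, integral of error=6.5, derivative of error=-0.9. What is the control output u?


u = Kp*e + Ki*int(e) + Kd*de/dt
= 0.8*1.7 + 0.11*6.5 + 0.25*(-0.9)
= 1.36 + 0.715 + -0.225
= 1.85


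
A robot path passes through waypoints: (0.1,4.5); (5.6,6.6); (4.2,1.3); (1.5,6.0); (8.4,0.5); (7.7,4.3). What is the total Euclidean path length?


Segment lengths:
  seg1 = sqrt((5.5)^2 + (2.1)^2) = 5.8873
  seg2 = sqrt((-1.4)^2 + (-5.3)^2) = 5.4818
  seg3 = sqrt((-2.7)^2 + (4.7)^2) = 5.4203
  seg4 = sqrt((6.9)^2 + (-5.5)^2) = 8.8238
  seg5 = sqrt((-0.7)^2 + (3.8)^2) = 3.8639
Total = 29.4772


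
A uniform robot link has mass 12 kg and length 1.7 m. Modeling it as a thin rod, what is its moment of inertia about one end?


I = (1/3) * m * L^2
= (1/3) * 12 * 1.7^2
= 0.333333 * 12 * 2.89
= 11.56 kg*m^2


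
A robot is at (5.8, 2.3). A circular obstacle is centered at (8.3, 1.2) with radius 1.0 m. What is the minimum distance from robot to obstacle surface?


center_dist = sqrt((5.8-8.3)^2 + (2.3-1.2)^2)
= sqrt(6.25 + 1.21)
= 2.7313
min_dist = center_dist - radius = 2.7313 - 1.0 = 1.7313 m


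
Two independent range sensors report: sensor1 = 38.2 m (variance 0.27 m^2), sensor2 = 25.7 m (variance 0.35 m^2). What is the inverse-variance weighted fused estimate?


w1 = (1/var1) / (1/var1 + 1/var2)
   = 3.7037 / (3.7037 + 2.8571) = 0.5645
w2 = 1 - w1 = 0.4355
fused = w1*s1 + w2*s2 = 21.5645 + 11.1919
= 32.7565 m


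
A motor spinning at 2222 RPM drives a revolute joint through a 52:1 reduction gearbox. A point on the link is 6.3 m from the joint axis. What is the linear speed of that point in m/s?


omega_motor = 2222 * 2*pi/60 = 232.6873 rad/s
omega_joint = omega_motor / 52 = 4.4748 rad/s
v = omega_joint * r = 4.4748 * 6.3
= 28.191 m/s


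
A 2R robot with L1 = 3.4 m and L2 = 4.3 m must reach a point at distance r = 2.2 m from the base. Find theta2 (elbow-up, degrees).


cos(theta2) = (r^2 - L1^2 - L2^2) / (2*L1*L2)
cos(theta2) = (4.84 - 11.56 - 18.49) / 29.24
cos(theta2) = -0.862175
theta2 = 149.5617 degrees


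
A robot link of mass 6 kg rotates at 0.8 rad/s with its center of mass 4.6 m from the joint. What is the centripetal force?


F = m * omega^2 * r
= 6 * 0.8^2 * 4.6
= 6 * 0.64 * 4.6
= 17.664 N


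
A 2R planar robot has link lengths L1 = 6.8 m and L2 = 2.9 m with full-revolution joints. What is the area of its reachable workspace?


r_max = L1 + L2 = 9.7 m
r_min = |L1 - L2| = 3.9 m
Area = pi*(r_max^2 - r_min^2)
= pi*(94.09 - 15.21)
= pi * 78.88
= 247.8088 m^2
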